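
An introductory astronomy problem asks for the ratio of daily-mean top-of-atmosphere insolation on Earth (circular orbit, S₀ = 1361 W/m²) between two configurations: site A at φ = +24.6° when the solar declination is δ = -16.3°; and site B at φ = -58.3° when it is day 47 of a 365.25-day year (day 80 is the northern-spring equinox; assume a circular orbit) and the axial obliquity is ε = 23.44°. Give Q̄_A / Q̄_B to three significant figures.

Q̄_A / Q̄_B ≈ 0.838

— Configuration A (φ=+24.6°):
cos H₀ = −tan(+24.6°) tan(-16.300°) = 0.1339, H₀ = 1.4365 rad.
Bracket: H₀ sin φ sin δ + cos φ cos δ sin H₀ = 1.4365×0.41628×-0.28067 + 0.90924×0.95981×0.99100 = -0.167837 + 0.864843 = 0.697006.
Q̄ = (S₀/π) × [bracket] = (1361/π) × 0.697006 = 301.96 W/m².
— Configuration B (φ=-58.3°):
Solar longitude: λ_s = 360° × (47 − 80)/365.25 = -32.526°, i.e. -32.526° + 360° = 327.474°.
sin δ = sin 23.44° × sin 327.474° = -0.21388, so δ = -12.350°.
cos H₀ = −tan(-58.3°) tan(-12.350°) = -0.3545, H₀ = 1.9332 rad.
Bracket: H₀ sin φ sin δ + cos φ cos δ sin H₀ = 1.9332×-0.85081×-0.21388 + 0.52547×0.97686×0.93505 = 0.351787 + 0.479971 = 0.831758.
Q̄ = (S₀/π) × [bracket] = (1361/π) × 0.831758 = 360.33 W/m².
Ratio Q̄_A / Q̄_B = 301.96 / 360.33 = 0.8380.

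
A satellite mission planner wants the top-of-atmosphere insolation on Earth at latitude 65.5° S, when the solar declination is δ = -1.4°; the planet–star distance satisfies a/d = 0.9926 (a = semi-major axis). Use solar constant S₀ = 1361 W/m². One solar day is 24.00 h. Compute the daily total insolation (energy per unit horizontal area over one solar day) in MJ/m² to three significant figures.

16.6 MJ/m²

cos H₀ = −tan(-65.5°) tan(-1.400°) = -0.0536, H₀ = 1.6244 rad.
Bracket: H₀ sin φ sin δ + cos φ cos δ sin H₀ = 1.6244×-0.90996×-0.02443 + 0.41469×0.99970×0.99856 = 0.036111 + 0.413969 = 0.450080.
Inverse-square distance factor (a/d)² = 0.9926² = 0.985255.
Q̄ = (S₀/π) × 0.985255 × [bracket] = (1361/π) × 0.985255 × 0.450080 = 192.11 W/m².
Daily total = Q̄ × 24.00 h × 3600 s/h = 192.11 × 24.00 × 3600 / 10⁶ = 16.60 MJ/m².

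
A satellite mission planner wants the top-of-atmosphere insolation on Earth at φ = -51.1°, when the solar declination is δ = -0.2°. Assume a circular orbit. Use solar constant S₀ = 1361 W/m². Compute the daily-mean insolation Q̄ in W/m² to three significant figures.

Q̄ ≈ 274 W/m²

cos H₀ = −tan(-51.1°) tan(-0.200°) = -0.0043, H₀ = 1.5751 rad.
Bracket: H₀ sin φ sin δ + cos φ cos δ sin H₀ = 1.5751×-0.77824×-0.00349 + 0.62796×0.99999×0.99999 = 0.004278 + 0.627947 = 0.632225.
Q̄ = (S₀/π) × [bracket] = (1361/π) × 0.632225 = 273.9 W/m².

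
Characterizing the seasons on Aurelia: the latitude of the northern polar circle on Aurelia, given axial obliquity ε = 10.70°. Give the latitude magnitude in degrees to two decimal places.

79.30°

The polar circle is the lowest latitude that experiences at least one full rotation of continuous daylight at the northern-summer solstice; it lies at |ϕ| = 90° − ε = 90° − 10.70° = 79.30°.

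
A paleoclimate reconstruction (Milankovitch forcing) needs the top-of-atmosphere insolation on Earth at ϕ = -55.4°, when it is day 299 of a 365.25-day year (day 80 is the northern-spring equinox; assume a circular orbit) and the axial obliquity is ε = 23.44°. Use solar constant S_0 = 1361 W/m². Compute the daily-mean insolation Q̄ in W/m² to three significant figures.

Q̄ ≈ 384 W/m²

Solar longitude: L_s = 360° × (299 − 80)/365.25 = 215.852°.
sin δ = sin 23.44° × sin 215.852° = -0.23298, so δ = -13.473°.
cos h₀ = −tan(-55.4°) tan(-13.473°) = -0.3473, h₀ = 1.9255 rad.
Bracket: h₀ sin ϕ sin δ + cos ϕ cos δ sin h₀ = 1.9255×-0.82314×-0.23298 + 0.56784×0.97248×0.93776 = 0.369263 + 0.517843 = 0.887106.
Q̄ = (S_0/π) × [bracket] = (1361/π) × 0.887106 = 384.3 W/m².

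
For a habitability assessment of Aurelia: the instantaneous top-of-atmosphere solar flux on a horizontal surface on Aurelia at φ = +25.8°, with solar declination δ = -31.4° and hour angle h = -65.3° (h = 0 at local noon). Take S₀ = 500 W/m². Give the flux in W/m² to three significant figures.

47.2 W/m²

cos θ_z = sin φ sin δ + cos φ cos δ cos h = -0.226760 + 0.321117 = 0.094357.
Flux = S₀ · cos θ_z = 500 × 0.094357 = 47.18 W/m².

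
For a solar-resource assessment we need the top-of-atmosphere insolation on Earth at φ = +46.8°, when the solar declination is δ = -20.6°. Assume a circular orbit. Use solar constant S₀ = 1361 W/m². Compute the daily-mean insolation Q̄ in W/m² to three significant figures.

Q̄ ≈ 126 W/m²

cos H₀ = −tan(+46.8°) tan(-20.600°) = 0.4003, H₀ = 1.1590 rad.
Bracket: H₀ sin φ sin δ + cos φ cos δ sin H₀ = 1.1590×0.72897×-0.35184 + 0.68455×0.93606×0.91640 = -0.297261 + 0.587211 = 0.289950.
Q̄ = (S₀/π) × [bracket] = (1361/π) × 0.289950 = 125.6 W/m².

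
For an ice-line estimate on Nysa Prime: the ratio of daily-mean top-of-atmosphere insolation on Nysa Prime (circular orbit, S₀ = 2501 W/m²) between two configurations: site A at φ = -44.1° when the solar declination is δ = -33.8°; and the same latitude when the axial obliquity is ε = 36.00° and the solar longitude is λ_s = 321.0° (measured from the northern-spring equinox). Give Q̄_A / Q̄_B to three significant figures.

— Configuration A (φ=-44.1°):
cos H₀ = −tan(-44.1°) tan(-33.800°) = -0.6487, H₀ = 2.2767 rad.
Bracket: H₀ sin φ sin δ + cos φ cos δ sin H₀ = 2.2767×-0.69591×-0.55630 + 0.71813×0.83098×0.76102 = 0.881390 + 0.454140 = 1.335530.
Q̄ = (S₀/π) × [bracket] = (2501/π) × 1.335530 = 1063.2 W/m².
— Configuration B (φ=-44.1°):
Solar declination: sin δ = sin ε · sin λ_s = sin 36.00° × sin 321.0° = -0.36991, so δ = -21.710°.
cos H₀ = −tan(-44.1°) tan(-21.710°) = -0.3858, H₀ = 1.9669 rad.
Bracket: H₀ sin φ sin δ + cos φ cos δ sin H₀ = 1.9669×-0.69591×-0.36991 + 0.71813×0.92907×0.92257 = 0.506327 + 0.615532 = 1.121859.
Q̄ = (S₀/π) × [bracket] = (2501/π) × 1.121859 = 893.10 W/m².
Ratio Q̄_A / Q̄_B = 1063.2 / 893.10 = 1.190.

Q̄_A / Q̄_B ≈ 1.19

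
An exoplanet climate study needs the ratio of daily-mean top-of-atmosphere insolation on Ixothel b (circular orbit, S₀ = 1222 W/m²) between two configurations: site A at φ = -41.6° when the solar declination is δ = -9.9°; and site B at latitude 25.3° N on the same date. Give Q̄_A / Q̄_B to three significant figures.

Q̄_A / Q̄_B ≈ 1.19

— Configuration A (φ=-41.6°):
cos H₀ = −tan(-41.6°) tan(-9.900°) = -0.1550, H₀ = 1.7264 rad.
Bracket: H₀ sin φ sin δ + cos φ cos δ sin H₀ = 1.7264×-0.66393×-0.17193 + 0.74780×0.98511×0.98792 = 0.197068 + 0.727766 = 0.924834.
Q̄ = (S₀/π) × [bracket] = (1222/π) × 0.924834 = 359.74 W/m².
— Configuration B (φ=+25.3°):
cos H₀ = −tan(+25.3°) tan(-9.900°) = 0.0825, H₀ = 1.4882 rad.
Bracket: H₀ sin φ sin δ + cos φ cos δ sin H₀ = 1.4882×0.42736×-0.17193 + 0.90408×0.98511×0.99659 = -0.109347 + 0.887581 = 0.778234.
Q̄ = (S₀/π) × [bracket] = (1222/π) × 0.778234 = 302.71 W/m².
Ratio Q̄_A / Q̄_B = 359.74 / 302.71 = 1.188.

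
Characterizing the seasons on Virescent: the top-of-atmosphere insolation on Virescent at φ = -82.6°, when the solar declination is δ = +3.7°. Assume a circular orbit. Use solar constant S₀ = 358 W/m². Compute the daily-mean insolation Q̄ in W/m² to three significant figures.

cos H₀ = −tan(-82.6°) tan(+3.700°) = 0.4979, H₀ = 1.0496 rad.
Bracket: H₀ sin φ sin δ + cos φ cos δ sin H₀ = 1.0496×-0.99167×0.06453 + 0.12880×0.99792×0.86723 = -0.067166 + 0.111467 = 0.044301.
Q̄ = (S₀/π) × [bracket] = (358/π) × 0.044301 = 5.048 W/m².

Q̄ ≈ 5.05 W/m²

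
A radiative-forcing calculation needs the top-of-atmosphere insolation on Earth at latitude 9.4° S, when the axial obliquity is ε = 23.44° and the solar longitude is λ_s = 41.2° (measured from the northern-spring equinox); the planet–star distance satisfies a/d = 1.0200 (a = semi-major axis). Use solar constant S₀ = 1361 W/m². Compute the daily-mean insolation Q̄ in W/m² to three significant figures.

Solar declination: sin δ = sin ε · sin λ_s = sin 23.44° × sin 41.2° = 0.26202, so δ = +15.190°.
cos H₀ = −tan(-9.4°) tan(+15.190°) = 0.0449, H₀ = 1.5258 rad.
Bracket: H₀ sin φ sin δ + cos φ cos δ sin H₀ = 1.5258×-0.16333×0.26202 + 0.98657×0.96506×0.99899 = -0.065298 + 0.951138 = 0.885840.
Inverse-square distance factor (a/d)² = 1.0200² = 1.040400.
Q̄ = (S₀/π) × 1.040400 × [bracket] = (1361/π) × 1.040400 × 0.885840 = 399.3 W/m².

Q̄ ≈ 399 W/m²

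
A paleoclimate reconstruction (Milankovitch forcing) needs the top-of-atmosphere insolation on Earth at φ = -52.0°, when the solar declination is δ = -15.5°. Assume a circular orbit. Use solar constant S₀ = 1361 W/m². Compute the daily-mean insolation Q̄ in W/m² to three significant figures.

cos H₀ = −tan(-52.0°) tan(-15.500°) = -0.3550, H₀ = 1.9337 rad.
Bracket: H₀ sin φ sin δ + cos φ cos δ sin H₀ = 1.9337×-0.78801×-0.26724 + 0.61566×0.96363×0.93488 = 0.407214 + 0.554635 = 0.961849.
Q̄ = (S₀/π) × [bracket] = (1361/π) × 0.961849 = 416.7 W/m².

Q̄ ≈ 417 W/m²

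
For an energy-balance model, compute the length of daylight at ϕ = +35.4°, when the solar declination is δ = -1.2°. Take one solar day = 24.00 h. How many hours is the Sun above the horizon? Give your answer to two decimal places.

cos h₀ = −tan ϕ · tan δ = −tan(+35.4°) × tan(-1.200°) = 0.0149, so h₀ = 1.5559 rad = 89.15°.
Daylight = 2h₀/(2π) × 24.00 h = (1.5559/π) × 24.00 = 11.89 h.

11.89 h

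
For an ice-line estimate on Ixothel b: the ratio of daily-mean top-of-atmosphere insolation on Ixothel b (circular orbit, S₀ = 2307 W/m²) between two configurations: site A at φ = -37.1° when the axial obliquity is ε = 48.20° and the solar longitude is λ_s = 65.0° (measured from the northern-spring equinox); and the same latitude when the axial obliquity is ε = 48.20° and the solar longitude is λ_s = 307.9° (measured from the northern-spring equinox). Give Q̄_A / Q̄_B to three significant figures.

— Configuration A (φ=-37.1°):
Solar declination: sin δ = sin ε · sin λ_s = sin 48.20° × sin 65.0° = 0.67563, so δ = +42.503°.
cos H₀ = −tan(-37.1°) tan(+42.503°) = 0.6931, H₀ = 0.8050 rad.
Bracket: H₀ sin φ sin δ + cos φ cos δ sin H₀ = 0.8050×-0.60321×0.67563 + 0.79758×0.73724×0.72085 = -0.328075 + 0.423865 = 0.095790.
Q̄ = (S₀/π) × [bracket] = (2307/π) × 0.095790 = 70.343 W/m².
— Configuration B (φ=-37.1°):
Solar declination: sin δ = sin ε · sin λ_s = sin 48.20° × sin 307.9° = -0.58824, so δ = -36.032°.
cos H₀ = −tan(-37.1°) tan(-36.032°) = -0.5501, H₀ = 2.1533 rad.
Bracket: H₀ sin φ sin δ + cos φ cos δ sin H₀ = 2.1533×-0.60321×-0.58824 + 0.79758×0.80868×0.83508 = 0.764060 + 0.538616 = 1.302676.
Q̄ = (S₀/π) × [bracket] = (2307/π) × 1.302676 = 956.61 W/m².
Ratio Q̄_A / Q̄_B = 70.343 / 956.61 = 0.07353.

Q̄_A / Q̄_B ≈ 0.0735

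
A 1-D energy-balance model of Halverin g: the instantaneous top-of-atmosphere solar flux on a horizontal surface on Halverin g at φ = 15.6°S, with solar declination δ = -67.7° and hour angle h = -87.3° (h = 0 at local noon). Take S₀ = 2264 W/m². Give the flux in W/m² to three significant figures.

cos θ_z = sin φ sin δ + cos φ cos δ cos h = 0.248807 + 0.017216 = 0.266023.
Flux = S₀ · cos θ_z = 2264 × 0.266023 = 602.3 W/m².

602 W/m²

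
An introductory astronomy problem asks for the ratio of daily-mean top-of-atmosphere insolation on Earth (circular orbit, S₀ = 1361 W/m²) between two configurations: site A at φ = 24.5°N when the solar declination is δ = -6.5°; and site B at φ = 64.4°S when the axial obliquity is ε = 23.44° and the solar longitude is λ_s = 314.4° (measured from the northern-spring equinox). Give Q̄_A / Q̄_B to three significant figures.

— Configuration A (φ=+24.5°):
cos H₀ = −tan(+24.5°) tan(-6.500°) = 0.0519, H₀ = 1.5188 rad.
Bracket: H₀ sin φ sin δ + cos φ cos δ sin H₀ = 1.5188×0.41469×-0.11320 + 0.90996×0.99357×0.99865 = -0.071297 + 0.902888 = 0.831591.
Q̄ = (S₀/π) × [bracket] = (1361/π) × 0.831591 = 360.26 W/m².
— Configuration B (φ=-64.4°):
Solar declination: sin δ = sin ε · sin λ_s = sin 23.44° × sin 314.4° = -0.28421, so δ = -16.512°.
cos H₀ = −tan(-64.4°) tan(-16.512°) = -0.6187, H₀ = 2.2379 rad.
Bracket: H₀ sin φ sin δ + cos φ cos δ sin H₀ = 2.2379×-0.90183×-0.28421 + 0.43209×0.95876×0.78562 = 0.573594 + 0.325459 = 0.899053.
Q̄ = (S₀/π) × [bracket] = (1361/π) × 0.899053 = 389.49 W/m².
Ratio Q̄_A / Q̄_B = 360.26 / 389.49 = 0.9250.

Q̄_A / Q̄_B ≈ 0.925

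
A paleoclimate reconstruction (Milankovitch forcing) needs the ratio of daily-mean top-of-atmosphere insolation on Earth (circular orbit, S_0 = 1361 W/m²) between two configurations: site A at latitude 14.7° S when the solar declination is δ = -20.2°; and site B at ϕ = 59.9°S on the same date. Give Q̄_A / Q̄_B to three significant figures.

— Configuration A (ϕ=-14.7°):
cos h₀ = −tan(-14.7°) tan(-20.200°) = -0.0965, h₀ = 1.6675 rad.
Bracket: h₀ sin ϕ sin δ + cos ϕ cos δ sin h₀ = 1.6675×-0.25376×-0.34530 + 0.96727×0.93849×0.99533 = 0.146112 + 0.903534 = 1.049646.
Q̄ = (S_0/π) × [bracket] = (1361/π) × 1.049646 = 454.73 W/m².
— Configuration B (ϕ=-59.9°):
cos h₀ = −tan(-59.9°) tan(-20.200°) = -0.6347, h₀ = 2.2584 rad.
Bracket: h₀ sin ϕ sin δ + cos ϕ cos δ sin h₀ = 2.2584×-0.86515×-0.34530 + 0.50151×0.93849×0.77275 = 0.674666 + 0.363704 = 1.038370.
Q̄ = (S_0/π) × [bracket] = (1361/π) × 1.038370 = 449.84 W/m².
Ratio Q̄_A / Q̄_B = 454.73 / 449.84 = 1.011.

Q̄_A / Q̄_B ≈ 1.01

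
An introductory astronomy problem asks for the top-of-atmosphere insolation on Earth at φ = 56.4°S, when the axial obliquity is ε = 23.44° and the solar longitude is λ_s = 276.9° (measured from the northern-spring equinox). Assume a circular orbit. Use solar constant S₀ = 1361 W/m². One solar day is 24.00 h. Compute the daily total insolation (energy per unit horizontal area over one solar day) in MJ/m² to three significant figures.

Solar declination: sin δ = sin ε · sin λ_s = sin 23.44° × sin 276.9° = -0.39491, so δ = -23.260°.
cos H₀ = −tan(-56.4°) tan(-23.260°) = -0.6470, H₀ = 2.2744 rad.
Bracket: H₀ sin φ sin δ + cos φ cos δ sin H₀ = 2.2744×-0.83292×-0.39491 + 0.55339×0.91872×0.76252 = 0.748115 + 0.387673 = 1.135788.
Q̄ = (S₀/π) × [bracket] = (1361/π) × 1.135788 = 492.05 W/m².
Daily total = Q̄ × 24.00 h × 3600 s/h = 492.05 × 24.00 × 3600 / 10⁶ = 42.51 MJ/m².

42.5 MJ/m²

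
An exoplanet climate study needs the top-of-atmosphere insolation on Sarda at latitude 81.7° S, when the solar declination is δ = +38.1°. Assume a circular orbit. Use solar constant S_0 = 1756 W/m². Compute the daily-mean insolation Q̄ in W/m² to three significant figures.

Q̄ ≈ 0.00 W/m²

cos h₀ = −tan(-81.7°) tan(+38.100°) = 5.3748 ≥ 1 ⇒ polar night, h₀ = 0 and Q̄ = 0.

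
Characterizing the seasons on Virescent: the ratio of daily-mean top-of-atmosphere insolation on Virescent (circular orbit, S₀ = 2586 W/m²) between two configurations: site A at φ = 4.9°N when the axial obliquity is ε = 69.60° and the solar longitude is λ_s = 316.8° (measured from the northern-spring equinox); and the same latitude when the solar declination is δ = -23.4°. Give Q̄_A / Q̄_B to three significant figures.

Q̄_A / Q̄_B ≈ 0.789

— Configuration A (φ=+4.9°):
Solar declination: sin δ = sin ε · sin λ_s = sin 69.60° × sin 316.8° = -0.64161, so δ = -39.912°.
cos H₀ = −tan(+4.9°) tan(-39.912°) = 0.0717, H₀ = 1.4990 rad.
Bracket: H₀ sin φ sin δ + cos φ cos δ sin H₀ = 1.4990×0.08542×-0.64161 + 0.99635×0.76703×0.99743 = -0.082155 + 0.762266 = 0.680111.
Q̄ = (S₀/π) × [bracket] = (2586/π) × 0.680111 = 559.83 W/m².
— Configuration B (φ=+4.9°):
cos H₀ = −tan(+4.9°) tan(-23.400°) = 0.0371, H₀ = 1.5337 rad.
Bracket: H₀ sin φ sin δ + cos φ cos δ sin H₀ = 1.5337×0.08542×-0.39715 + 0.99635×0.91775×0.99931 = -0.052030 + 0.913769 = 0.861739.
Q̄ = (S₀/π) × [bracket] = (2586/π) × 0.861739 = 709.34 W/m².
Ratio Q̄_A / Q̄_B = 559.83 / 709.34 = 0.7892.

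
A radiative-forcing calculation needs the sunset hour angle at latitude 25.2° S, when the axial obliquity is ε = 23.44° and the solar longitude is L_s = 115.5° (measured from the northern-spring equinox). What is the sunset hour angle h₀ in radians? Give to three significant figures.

h₀ = 1.39 rad

Solar declination: sin δ = sin ε · sin L_s = sin 23.44° × sin 115.5° = 0.35904, so δ = +21.041°.
cos h₀ = −tan ϕ · tan δ = −tan(-25.2°) × tan(+21.041°) = 0.1810, so h₀ = 1.3888 rad = 79.57°.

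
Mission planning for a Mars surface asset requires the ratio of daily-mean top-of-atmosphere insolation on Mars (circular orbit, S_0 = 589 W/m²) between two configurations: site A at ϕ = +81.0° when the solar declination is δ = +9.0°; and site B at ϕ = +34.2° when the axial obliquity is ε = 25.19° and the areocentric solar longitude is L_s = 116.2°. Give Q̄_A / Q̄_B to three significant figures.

Q̄_A / Q̄_B ≈ 0.429

— Configuration A (ϕ=+81.0°):
cos h₀ = −tan(+81.0°) tan(+9.000°) = -1.0000, h₀ = 3.1416 rad.
Bracket: h₀ sin ϕ sin δ + cos ϕ cos δ sin h₀ = 3.1416×0.98769×0.15643 + 0.15643×0.98769×0.00000 = 0.485391 + 0.000000 = 0.485391.
Q̄ = (S_0/π) × [bracket] = (589/π) × 0.485391 = 91.003 W/m².
— Configuration B (ϕ=+34.2°):
sin δ = sin 25.19° × sin 116.2° = 0.38189, so δ = +22.451°.
cos h₀ = −tan(+34.2°) tan(+22.451°) = -0.2808, h₀ = 1.8554 rad.
Bracket: h₀ sin ϕ sin δ + cos ϕ cos δ sin h₀ = 1.8554×0.56208×0.38189 + 0.82708×0.92421×0.95976 = 0.398267 + 0.733636 = 1.131903.
Q̄ = (S_0/π) × [bracket] = (589/π) × 1.131903 = 212.21 W/m².
Ratio Q̄_A / Q̄_B = 91.003 / 212.21 = 0.4288.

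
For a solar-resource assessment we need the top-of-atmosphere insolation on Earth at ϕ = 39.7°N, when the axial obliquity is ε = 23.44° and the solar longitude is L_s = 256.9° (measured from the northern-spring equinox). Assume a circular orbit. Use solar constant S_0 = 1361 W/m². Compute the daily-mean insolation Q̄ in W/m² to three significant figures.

Q̄ ≈ 158 W/m²

Solar declination: sin δ = sin ε · sin L_s = sin 23.44° × sin 256.9° = -0.38744, so δ = -22.795°.
cos h₀ = −tan(+39.7°) tan(-22.795°) = 0.3489, h₀ = 1.2144 rad.
Bracket: h₀ sin ϕ sin δ + cos ϕ cos δ sin h₀ = 1.2144×0.63877×-0.38744 + 0.76940×0.92190×0.93716 = -0.300546 + 0.664737 = 0.364191.
Q̄ = (S_0/π) × [bracket] = (1361/π) × 0.364191 = 157.8 W/m².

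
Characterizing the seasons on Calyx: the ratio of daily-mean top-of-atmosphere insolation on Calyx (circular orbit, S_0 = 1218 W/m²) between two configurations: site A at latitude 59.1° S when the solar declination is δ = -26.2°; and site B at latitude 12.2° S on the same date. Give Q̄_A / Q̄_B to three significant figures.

— Configuration A (ϕ=-59.1°):
cos h₀ = −tan(-59.1°) tan(-26.200°) = -0.8222, h₀ = 2.5360 rad.
Bracket: h₀ sin ϕ sin δ + cos ϕ cos δ sin h₀ = 2.5360×-0.85806×-0.44151 + 0.51354×0.89726×0.56924 = 0.960743 + 0.262294 = 1.223037.
Q̄ = (S_0/π) × [bracket] = (1218/π) × 1.223037 = 474.17 W/m².
— Configuration B (ϕ=-12.2°):
cos h₀ = −tan(-12.2°) tan(-26.200°) = -0.1064, h₀ = 1.6774 rad.
Bracket: h₀ sin ϕ sin δ + cos ϕ cos δ sin h₀ = 1.6774×-0.21132×-0.44151 + 0.97742×0.89726×0.99432 = 0.156501 + 0.872019 = 1.028520.
Q̄ = (S_0/π) × [bracket] = (1218/π) × 1.028520 = 398.76 W/m².
Ratio Q̄_A / Q̄_B = 474.17 / 398.76 = 1.189.

Q̄_A / Q̄_B ≈ 1.19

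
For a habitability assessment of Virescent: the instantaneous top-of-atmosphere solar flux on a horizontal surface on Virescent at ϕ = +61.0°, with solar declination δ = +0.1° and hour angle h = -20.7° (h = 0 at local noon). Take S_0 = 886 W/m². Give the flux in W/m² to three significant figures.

403 W/m²

cos θ_z = sin ϕ sin δ + cos ϕ cos δ cos h = 0.001526 + 0.453512 = 0.455038.
Flux = S_0 · cos θ_z = 886 × 0.455038 = 403.2 W/m².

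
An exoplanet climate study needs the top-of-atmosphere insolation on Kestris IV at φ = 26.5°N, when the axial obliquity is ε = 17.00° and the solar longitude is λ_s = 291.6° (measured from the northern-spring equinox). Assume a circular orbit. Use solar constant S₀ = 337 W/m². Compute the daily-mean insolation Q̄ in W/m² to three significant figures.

Solar declination: sin δ = sin ε · sin λ_s = sin 17.00° × sin 291.6° = -0.27184, so δ = -15.774°.
cos H₀ = −tan(+26.5°) tan(-15.774°) = 0.1408, H₀ = 1.4295 rad.
Bracket: H₀ sin φ sin δ + cos φ cos δ sin H₀ = 1.4295×0.44620×-0.27184 + 0.89493×0.96234×0.99003 = -0.173391 + 0.852641 = 0.679250.
Q̄ = (S₀/π) × [bracket] = (337/π) × 0.679250 = 72.86 W/m².

Q̄ ≈ 72.9 W/m²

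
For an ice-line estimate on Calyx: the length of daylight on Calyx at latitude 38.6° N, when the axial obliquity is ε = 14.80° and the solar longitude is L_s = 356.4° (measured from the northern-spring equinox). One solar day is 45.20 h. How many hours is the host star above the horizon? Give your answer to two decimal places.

Solar declination: sin δ = sin ε · sin L_s = sin 14.80° × sin 356.4° = -0.01604, so δ = -0.919°.
cos h₀ = −tan ϕ · tan δ = −tan(+38.6°) × tan(-0.919°) = 0.0128, so h₀ = 1.5580 rad = 89.27°.
Daylight = 2h₀/(2π) × 45.20 h = (1.5580/π) × 45.20 = 22.42 h.

22.42 h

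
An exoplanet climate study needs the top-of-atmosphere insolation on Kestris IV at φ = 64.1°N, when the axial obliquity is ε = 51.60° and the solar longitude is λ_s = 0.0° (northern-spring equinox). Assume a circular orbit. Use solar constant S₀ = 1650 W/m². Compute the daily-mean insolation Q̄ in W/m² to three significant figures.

Q̄ ≈ 229 W/m²

Solar declination: sin δ = sin ε · sin λ_s = sin 51.60° × sin 0.0° = 0.00000, so δ = +0.000°.
cos H₀ = −tan(+64.1°) tan(+0.000°) = -0.0000, H₀ = 1.5708 rad.
Bracket: H₀ sin φ sin δ + cos φ cos δ sin H₀ = 1.5708×0.89956×0.00000 + 0.43680×1.00000×1.00000 = 0.000000 + 0.436800 = 0.436800.
Q̄ = (S₀/π) × [bracket] = (1650/π) × 0.436800 = 229.4 W/m².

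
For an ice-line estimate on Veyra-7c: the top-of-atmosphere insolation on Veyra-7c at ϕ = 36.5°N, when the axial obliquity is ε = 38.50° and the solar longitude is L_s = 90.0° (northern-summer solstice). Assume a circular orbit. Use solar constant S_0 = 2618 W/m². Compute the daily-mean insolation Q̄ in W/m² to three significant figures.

Q̄ ≈ 1.10e+03 W/m²

Solar declination: sin δ = sin ε · sin L_s = sin 38.50° × sin 90.0° = 0.62251, so δ = +38.500°.
cos h₀ = −tan(+36.5°) tan(+38.500°) = -0.5886, h₀ = 2.2001 rad.
Bracket: h₀ sin ϕ sin δ + cos ϕ cos δ sin h₀ = 2.2001×0.59482×0.62251 + 0.80386×0.78261×0.80843 = 0.814656 + 0.508590 = 1.323246.
Q̄ = (S_0/π) × [bracket] = (2618/π) × 1.323246 = 1103 W/m².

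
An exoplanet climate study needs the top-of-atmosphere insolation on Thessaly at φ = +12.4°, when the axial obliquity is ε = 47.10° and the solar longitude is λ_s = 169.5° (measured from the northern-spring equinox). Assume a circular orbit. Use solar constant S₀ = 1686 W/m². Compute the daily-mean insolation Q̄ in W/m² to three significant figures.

Q̄ ≈ 544 W/m²

Solar declination: sin δ = sin ε · sin λ_s = sin 47.10° × sin 169.5° = 0.13350, so δ = +7.672°.
cos H₀ = −tan(+12.4°) tan(+7.672°) = -0.0296, H₀ = 1.6004 rad.
Bracket: H₀ sin φ sin δ + cos φ cos δ sin H₀ = 1.6004×0.21474×0.13350 + 0.97667×0.99105×0.99956 = 0.045880 + 0.967503 = 1.013383.
Q̄ = (S₀/π) × [bracket] = (1686/π) × 1.013383 = 543.9 W/m².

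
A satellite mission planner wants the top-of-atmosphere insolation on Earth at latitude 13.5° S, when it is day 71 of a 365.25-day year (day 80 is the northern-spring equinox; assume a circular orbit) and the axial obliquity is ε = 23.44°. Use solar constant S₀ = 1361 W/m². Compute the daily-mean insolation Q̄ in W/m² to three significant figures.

Q̄ ≈ 430 W/m²

Solar longitude: λ_s = 360° × (71 − 80)/365.25 = -8.871°, i.e. -8.871° + 360° = 351.129°.
sin δ = sin 23.44° × sin 351.129° = -0.06134, so δ = -3.517°.
cos H₀ = −tan(-13.5°) tan(-3.517°) = -0.0148, H₀ = 1.5856 rad.
Bracket: H₀ sin φ sin δ + cos φ cos δ sin H₀ = 1.5856×-0.23345×-0.06134 + 0.97237×0.99812×0.99989 = 0.022706 + 0.970435 = 0.993141.
Q̄ = (S₀/π) × [bracket] = (1361/π) × 0.993141 = 430.2 W/m².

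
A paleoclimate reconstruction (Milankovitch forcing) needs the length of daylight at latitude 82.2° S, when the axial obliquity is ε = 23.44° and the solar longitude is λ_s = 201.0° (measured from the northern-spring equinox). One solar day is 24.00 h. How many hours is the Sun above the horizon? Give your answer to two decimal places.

Solar declination: sin δ = sin ε · sin λ_s = sin 23.44° × sin 201.0° = -0.14255, so δ = -8.196°.
Sunrise equation: cos H₀ = −tan φ · tan δ = -1.0514 ≤ −1, so the Sun never sets (polar day) and H₀ = π.
Daylight = 2H₀/(2π) × 24.00 h = (3.1416/π) × 24.00 = 24.00 h.

24.00 h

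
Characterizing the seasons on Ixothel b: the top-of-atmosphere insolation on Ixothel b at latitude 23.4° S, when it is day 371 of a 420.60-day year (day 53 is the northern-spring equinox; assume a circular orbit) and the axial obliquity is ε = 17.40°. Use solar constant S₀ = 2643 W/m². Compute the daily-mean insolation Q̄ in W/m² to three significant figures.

Q̄ ≈ 900 W/m²

Solar longitude: λ_s = 360° × (371 − 53)/420.60 = 272.183°.
sin δ = sin 17.40° × sin 272.183° = -0.29882, so δ = -17.387°.
cos H₀ = −tan(-23.4°) tan(-17.387°) = -0.1355, H₀ = 1.7067 rad.
Bracket: H₀ sin φ sin δ + cos φ cos δ sin H₀ = 1.7067×-0.39715×-0.29882 + 0.91775×0.95431×0.99078 = 0.202545 + 0.867743 = 1.070288.
Q̄ = (S₀/π) × [bracket] = (2643/π) × 1.070288 = 900.4 W/m².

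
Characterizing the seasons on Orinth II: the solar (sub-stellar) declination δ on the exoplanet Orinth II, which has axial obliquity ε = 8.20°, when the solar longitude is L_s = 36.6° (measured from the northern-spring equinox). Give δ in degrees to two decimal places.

δ = +4.88°

sin δ = sin ε · sin L_s = sin 8.20° × sin 36.6° = 0.085039.
δ = arcsin(0.085039) = +4.88°.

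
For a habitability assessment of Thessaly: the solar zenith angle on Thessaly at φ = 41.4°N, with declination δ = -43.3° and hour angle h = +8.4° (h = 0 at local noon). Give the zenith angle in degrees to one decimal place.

cos θ_z = sin φ sin δ + cos φ cos δ cos h = -0.453540 + 0.540054 = 0.086514.
θ_z = arccos(0.086514) = 85.0°.

θ_z = 85.0°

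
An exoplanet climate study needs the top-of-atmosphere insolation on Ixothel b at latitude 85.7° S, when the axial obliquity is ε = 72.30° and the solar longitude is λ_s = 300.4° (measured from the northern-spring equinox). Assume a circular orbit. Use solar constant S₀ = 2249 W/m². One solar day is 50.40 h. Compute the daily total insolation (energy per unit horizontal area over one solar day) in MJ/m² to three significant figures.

334 MJ/m²

Solar declination: sin δ = sin ε · sin λ_s = sin 72.30° × sin 300.4° = -0.82168, so δ = -55.254°.
cos H₀ = −tan(-85.7°) tan(-55.254°) = -19.1739 ≤ −1 ⇒ polar day, H₀ = π.
Bracket: H₀ sin φ sin δ + cos φ cos δ sin H₀ = 3.1416×-0.99719×-0.82168 + 0.07498×0.56994×0.00000 = 2.574136 + 0.000000 = 2.574136.
Q̄ = (S₀/π) × [bracket] = (2249/π) × 2.574136 = 1842.8 W/m².
Daily total = Q̄ × 50.40 h × 3600 s/h = 1842.8 × 50.40 × 3600 / 10⁶ = 334.4 MJ/m².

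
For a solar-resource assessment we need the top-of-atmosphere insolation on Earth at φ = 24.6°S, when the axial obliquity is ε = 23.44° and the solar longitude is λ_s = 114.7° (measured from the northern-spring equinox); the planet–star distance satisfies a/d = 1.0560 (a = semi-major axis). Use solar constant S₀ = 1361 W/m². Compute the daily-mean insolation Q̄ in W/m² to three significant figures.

Solar declination: sin δ = sin ε · sin λ_s = sin 23.44° × sin 114.7° = 0.36139, so δ = +21.186°.
cos H₀ = −tan(-24.6°) tan(+21.186°) = 0.1775, H₀ = 1.3924 rad.
Bracket: H₀ sin φ sin δ + cos φ cos δ sin H₀ = 1.3924×-0.41628×0.36139 + 0.90924×0.93241×0.98413 = -0.209472 + 0.834330 = 0.624858.
Inverse-square distance factor (a/d)² = 1.0560² = 1.115136.
Q̄ = (S₀/π) × 1.115136 × [bracket] = (1361/π) × 1.115136 × 0.624858 = 301.9 W/m².

Q̄ ≈ 302 W/m²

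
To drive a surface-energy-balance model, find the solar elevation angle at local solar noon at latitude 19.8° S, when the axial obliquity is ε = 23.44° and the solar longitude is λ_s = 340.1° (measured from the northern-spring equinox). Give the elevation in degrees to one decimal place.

78.0°

Solar declination: sin δ = sin ε · sin λ_s = sin 23.44° × sin 340.1° = -0.13540, so δ = -7.782°.
At local noon the hour angle is zero, so the zenith angle equals |φ − δ| = |-19.8° − (-7.782°)| = 12.018°.
Elevation = 90° − 12.018° = 78.0°.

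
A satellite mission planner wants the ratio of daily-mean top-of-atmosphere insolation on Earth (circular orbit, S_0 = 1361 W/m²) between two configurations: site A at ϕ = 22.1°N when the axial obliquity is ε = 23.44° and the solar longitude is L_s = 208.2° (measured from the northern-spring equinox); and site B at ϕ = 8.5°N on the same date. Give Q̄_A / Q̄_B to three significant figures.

— Configuration A (ϕ=+22.1°):
Solar declination: sin δ = sin ε · sin L_s = sin 23.44° × sin 208.2° = -0.18798, so δ = -10.835°.
cos h₀ = −tan(+22.1°) tan(-10.835°) = 0.0777, h₀ = 1.4930 rad.
Bracket: h₀ sin ϕ sin δ + cos ϕ cos δ sin h₀ = 1.4930×0.37622×-0.18798 + 0.92653×0.98217×0.99698 = -0.105588 + 0.907262 = 0.801674.
Q̄ = (S_0/π) × [bracket] = (1361/π) × 0.801674 = 347.30 W/m².
— Configuration B (ϕ=+8.5°):
cos h₀ = −tan(+8.5°) tan(-10.835°) = 0.0286, h₀ = 1.5422 rad.
Bracket: h₀ sin ϕ sin δ + cos ϕ cos δ sin h₀ = 1.5422×0.14781×-0.18798 + 0.98902×0.98217×0.99959 = -0.042851 + 0.970988 = 0.928137.
Q̄ = (S_0/π) × [bracket] = (1361/π) × 0.928137 = 402.09 W/m².
Ratio Q̄_A / Q̄_B = 347.30 / 402.09 = 0.8637.

Q̄_A / Q̄_B ≈ 0.864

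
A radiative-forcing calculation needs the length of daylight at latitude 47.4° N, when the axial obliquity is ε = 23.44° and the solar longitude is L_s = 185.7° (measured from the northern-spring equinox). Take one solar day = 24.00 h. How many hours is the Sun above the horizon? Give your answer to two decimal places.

Solar declination: sin δ = sin ε · sin L_s = sin 23.44° × sin 185.7° = -0.03951, so δ = -2.264°.
cos h₀ = −tan ϕ · tan δ = −tan(+47.4°) × tan(-2.264°) = 0.0430, so h₀ = 1.5278 rad = 87.54°.
Daylight = 2h₀/(2π) × 24.00 h = (1.5278/π) × 24.00 = 11.67 h.

11.67 h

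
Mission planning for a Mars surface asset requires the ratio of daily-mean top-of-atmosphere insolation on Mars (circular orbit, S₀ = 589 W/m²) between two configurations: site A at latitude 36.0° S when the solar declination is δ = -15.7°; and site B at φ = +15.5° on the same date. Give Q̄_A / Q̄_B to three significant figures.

— Configuration A (φ=-36.0°):
cos H₀ = −tan(-36.0°) tan(-15.700°) = -0.2042, H₀ = 1.7765 rad.
Bracket: H₀ sin φ sin δ + cos φ cos δ sin H₀ = 1.7765×-0.58779×-0.27060 + 0.80902×0.96269×0.97892 = 0.282563 + 0.762418 = 1.044981.
Q̄ = (S₀/π) × [bracket] = (589/π) × 1.044981 = 195.92 W/m².
— Configuration B (φ=+15.5°):
cos H₀ = −tan(+15.5°) tan(-15.700°) = 0.0780, H₀ = 1.4928 rad.
Bracket: H₀ sin φ sin δ + cos φ cos δ sin H₀ = 1.4928×0.26724×-0.27060 + 0.96363×0.96269×0.99696 = -0.107952 + 0.924857 = 0.816905.
Q̄ = (S₀/π) × [bracket] = (589/π) × 0.816905 = 153.16 W/m².
Ratio Q̄_A / Q̄_B = 195.92 / 153.16 = 1.279.

Q̄_A / Q̄_B ≈ 1.28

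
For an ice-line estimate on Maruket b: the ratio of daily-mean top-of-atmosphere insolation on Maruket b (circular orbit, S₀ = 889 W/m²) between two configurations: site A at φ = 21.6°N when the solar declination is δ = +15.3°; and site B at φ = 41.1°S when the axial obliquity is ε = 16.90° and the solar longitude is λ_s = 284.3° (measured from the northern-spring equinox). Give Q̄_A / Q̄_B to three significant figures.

— Configuration A (φ=+21.6°):
cos H₀ = −tan(+21.6°) tan(+15.300°) = -0.1083, H₀ = 1.6793 rad.
Bracket: H₀ sin φ sin δ + cos φ cos δ sin H₀ = 1.6793×0.36812×0.26387 + 0.92978×0.96456×0.99412 = 0.163120 + 0.891555 = 1.054675.
Q̄ = (S₀/π) × [bracket] = (889/π) × 1.054675 = 298.45 W/m².
— Configuration B (φ=-41.1°):
Solar declination: sin δ = sin ε · sin λ_s = sin 16.90° × sin 284.3° = -0.28169, so δ = -16.361°.
cos H₀ = −tan(-41.1°) tan(-16.361°) = -0.2561, H₀ = 1.8298 rad.
Bracket: H₀ sin φ sin δ + cos φ cos δ sin H₀ = 1.8298×-0.65738×-0.28169 + 0.75356×0.95950×0.96665 = 0.338838 + 0.698927 = 1.037765.
Q̄ = (S₀/π) × [bracket] = (889/π) × 1.037765 = 293.66 W/m².
Ratio Q̄_A / Q̄_B = 298.45 / 293.66 = 1.016.

Q̄_A / Q̄_B ≈ 1.02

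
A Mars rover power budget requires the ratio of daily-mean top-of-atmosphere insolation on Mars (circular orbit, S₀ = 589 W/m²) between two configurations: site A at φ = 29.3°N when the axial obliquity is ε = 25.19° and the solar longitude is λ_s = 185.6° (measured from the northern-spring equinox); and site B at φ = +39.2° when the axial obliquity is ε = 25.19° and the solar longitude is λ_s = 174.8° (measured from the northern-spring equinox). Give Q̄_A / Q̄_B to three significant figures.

Q̄_A / Q̄_B ≈ 1.03

— Configuration A (φ=+29.3°):
Solar declination: sin δ = sin ε · sin λ_s = sin 25.19° × sin 185.6° = -0.04153, so δ = -2.380°.
cos H₀ = −tan(+29.3°) tan(-2.380°) = 0.0233, H₀ = 1.5475 rad.
Bracket: H₀ sin φ sin δ + cos φ cos δ sin H₀ = 1.5475×0.48938×-0.04153 + 0.87207×0.99914×0.99973 = -0.031451 + 0.871085 = 0.839634.
Q̄ = (S₀/π) × [bracket] = (589/π) × 0.839634 = 157.42 W/m².
— Configuration B (φ=+39.2°):
Solar declination: sin δ = sin ε · sin λ_s = sin 25.19° × sin 174.8° = 0.03858, so δ = +2.211°.
cos H₀ = −tan(+39.2°) tan(+2.211°) = -0.0315, H₀ = 1.6023 rad.
Bracket: H₀ sin φ sin δ + cos φ cos δ sin H₀ = 1.6023×0.63203×0.03858 + 0.77494×0.99926×0.99950 = 0.039070 + 0.773979 = 0.813049.
Q̄ = (S₀/π) × [bracket] = (589/π) × 0.813049 = 152.43 W/m².
Ratio Q̄_A / Q̄_B = 157.42 / 152.43 = 1.033.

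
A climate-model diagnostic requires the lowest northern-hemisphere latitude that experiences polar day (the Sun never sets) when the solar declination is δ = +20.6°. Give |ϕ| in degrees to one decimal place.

|ϕ| = 69.4°

Polar day requires cos h₀ = −tan ϕ tan δ ≤ −1, i.e. tan ϕ tan δ ≥ 1.
The boundary is |tan ϕ| · |tan δ| = 1, so |ϕ| = 90° − |δ| = 90° − 20.6° = 69.4° in the northern hemisphere.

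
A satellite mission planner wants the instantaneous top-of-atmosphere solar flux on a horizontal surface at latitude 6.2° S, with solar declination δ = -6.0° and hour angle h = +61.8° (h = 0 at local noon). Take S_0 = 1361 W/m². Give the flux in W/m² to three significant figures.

651 W/m²

cos θ_z = sin ϕ sin δ + cos ϕ cos δ cos h = 0.011289 + 0.467213 = 0.478502.
Flux = S_0 · cos θ_z = 1361 × 0.478502 = 651.2 W/m².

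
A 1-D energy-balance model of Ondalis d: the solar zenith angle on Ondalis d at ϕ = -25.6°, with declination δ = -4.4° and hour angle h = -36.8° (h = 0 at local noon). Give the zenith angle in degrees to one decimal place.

cos θ_z = sin ϕ sin δ + cos ϕ cos δ cos h = 0.033149 + 0.719997 = 0.753146.
θ_z = arccos(0.753146) = 41.1°.

θ_z = 41.1°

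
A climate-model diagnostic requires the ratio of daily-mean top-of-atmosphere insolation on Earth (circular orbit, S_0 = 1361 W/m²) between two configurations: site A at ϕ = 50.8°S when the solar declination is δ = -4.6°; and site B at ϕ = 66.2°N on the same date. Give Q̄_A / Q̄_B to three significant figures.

Q̄_A / Q̄_B ≈ 2.49

— Configuration A (ϕ=-50.8°):
cos h₀ = −tan(-50.8°) tan(-4.600°) = -0.0987, h₀ = 1.6696 rad.
Bracket: h₀ sin ϕ sin δ + cos ϕ cos δ sin h₀ = 1.6696×-0.77494×-0.08020 + 0.63203×0.99678×0.99512 = 0.103766 + 0.626920 = 0.730686.
Q̄ = (S_0/π) × [bracket] = (1361/π) × 0.730686 = 316.55 W/m².
— Configuration B (ϕ=+66.2°):
cos h₀ = −tan(+66.2°) tan(-4.600°) = 0.1824, h₀ = 1.3873 rad.
Bracket: h₀ sin ϕ sin δ + cos ϕ cos δ sin h₀ = 1.3873×0.91496×-0.08020 + 0.40355×0.99678×0.98322 = -0.101800 + 0.395501 = 0.293701.
Q̄ = (S_0/π) × [bracket] = (1361/π) × 0.293701 = 127.24 W/m².
Ratio Q̄_A / Q̄_B = 316.55 / 127.24 = 2.488.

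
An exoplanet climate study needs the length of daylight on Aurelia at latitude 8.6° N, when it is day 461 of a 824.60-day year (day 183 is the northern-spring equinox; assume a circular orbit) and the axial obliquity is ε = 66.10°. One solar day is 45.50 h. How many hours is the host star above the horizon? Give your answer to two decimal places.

25.50 h

Solar longitude: L_s = 360° × (461 − 183)/824.60 = 121.368°.
sin δ = sin 66.10° × sin 121.368° = 0.78063, so δ = +51.318°.
cos h₀ = −tan ϕ · tan δ = −tan(+8.6°) × tan(+51.318°) = -0.1889, so h₀ = 1.7608 rad = 100.89°.
Daylight = 2h₀/(2π) × 45.50 h = (1.7608/π) × 45.50 = 25.50 h.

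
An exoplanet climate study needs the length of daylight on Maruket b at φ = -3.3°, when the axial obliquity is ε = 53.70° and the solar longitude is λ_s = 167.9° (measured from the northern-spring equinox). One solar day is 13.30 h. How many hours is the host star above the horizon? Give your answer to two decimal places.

Solar declination: sin δ = sin ε · sin λ_s = sin 53.70° × sin 167.9° = 0.16894, so δ = +9.726°.
cos H₀ = −tan φ · tan δ = −tan(-3.3°) × tan(+9.726°) = 0.0099, so H₀ = 1.5609 rad = 89.43°.
Daylight = 2H₀/(2π) × 13.30 h = (1.5609/π) × 13.30 = 6.61 h.

6.61 h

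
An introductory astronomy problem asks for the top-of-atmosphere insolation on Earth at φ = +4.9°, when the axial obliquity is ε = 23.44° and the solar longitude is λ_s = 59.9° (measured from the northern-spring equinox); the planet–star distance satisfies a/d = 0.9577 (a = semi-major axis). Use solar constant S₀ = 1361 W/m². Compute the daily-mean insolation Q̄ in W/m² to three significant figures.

Q̄ ≈ 390 W/m²

Solar declination: sin δ = sin ε · sin λ_s = sin 23.44° × sin 59.9° = 0.34415, so δ = +20.130°.
cos H₀ = −tan(+4.9°) tan(+20.130°) = -0.0314, H₀ = 1.6022 rad.
Bracket: H₀ sin φ sin δ + cos φ cos δ sin H₀ = 1.6022×0.08542×0.34415 + 0.99635×0.93892×0.99951 = 0.047100 + 0.935035 = 0.982135.
Inverse-square distance factor (a/d)² = 0.9577² = 0.917189.
Q̄ = (S₀/π) × 0.917189 × [bracket] = (1361/π) × 0.917189 × 0.982135 = 390.2 W/m².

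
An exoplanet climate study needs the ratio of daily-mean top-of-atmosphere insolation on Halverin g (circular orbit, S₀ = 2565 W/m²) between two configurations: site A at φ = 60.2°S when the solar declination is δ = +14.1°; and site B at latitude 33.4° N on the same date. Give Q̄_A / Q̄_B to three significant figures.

— Configuration A (φ=-60.2°):
cos H₀ = −tan(-60.2°) tan(+14.100°) = 0.4386, H₀ = 1.1168 rad.
Bracket: H₀ sin φ sin δ + cos φ cos δ sin H₀ = 1.1168×-0.86777×0.24362 + 0.49697×0.96987×0.89869 = -0.236098 + 0.433165 = 0.197067.
Q̄ = (S₀/π) × [bracket] = (2565/π) × 0.197067 = 160.90 W/m².
— Configuration B (φ=+33.4°):
cos H₀ = −tan(+33.4°) tan(+14.100°) = -0.1656, H₀ = 1.7372 rad.
Bracket: H₀ sin φ sin δ + cos φ cos δ sin H₀ = 1.7372×0.55048×0.24362 + 0.83485×0.96987×0.98619 = 0.232972 + 0.798514 = 1.031486.
Q̄ = (S₀/π) × [bracket] = (2565/π) × 1.031486 = 842.17 W/m².
Ratio Q̄_A / Q̄_B = 160.90 / 842.17 = 0.1911.

Q̄_A / Q̄_B ≈ 0.191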